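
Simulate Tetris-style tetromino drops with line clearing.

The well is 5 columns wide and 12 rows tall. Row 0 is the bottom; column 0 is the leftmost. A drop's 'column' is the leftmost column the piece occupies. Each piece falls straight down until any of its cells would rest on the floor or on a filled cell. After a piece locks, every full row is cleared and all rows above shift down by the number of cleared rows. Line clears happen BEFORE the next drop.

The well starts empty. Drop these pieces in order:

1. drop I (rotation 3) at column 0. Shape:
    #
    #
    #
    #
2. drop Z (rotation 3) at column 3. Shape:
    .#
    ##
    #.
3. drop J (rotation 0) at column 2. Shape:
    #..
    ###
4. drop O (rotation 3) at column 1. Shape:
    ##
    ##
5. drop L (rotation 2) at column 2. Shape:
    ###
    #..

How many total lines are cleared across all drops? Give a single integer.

Answer: 0

Derivation:
Drop 1: I rot3 at col 0 lands with bottom-row=0; cleared 0 line(s) (total 0); column heights now [4 0 0 0 0], max=4
Drop 2: Z rot3 at col 3 lands with bottom-row=0; cleared 0 line(s) (total 0); column heights now [4 0 0 2 3], max=4
Drop 3: J rot0 at col 2 lands with bottom-row=3; cleared 0 line(s) (total 0); column heights now [4 0 5 4 4], max=5
Drop 4: O rot3 at col 1 lands with bottom-row=5; cleared 0 line(s) (total 0); column heights now [4 7 7 4 4], max=7
Drop 5: L rot2 at col 2 lands with bottom-row=7; cleared 0 line(s) (total 0); column heights now [4 7 9 9 9], max=9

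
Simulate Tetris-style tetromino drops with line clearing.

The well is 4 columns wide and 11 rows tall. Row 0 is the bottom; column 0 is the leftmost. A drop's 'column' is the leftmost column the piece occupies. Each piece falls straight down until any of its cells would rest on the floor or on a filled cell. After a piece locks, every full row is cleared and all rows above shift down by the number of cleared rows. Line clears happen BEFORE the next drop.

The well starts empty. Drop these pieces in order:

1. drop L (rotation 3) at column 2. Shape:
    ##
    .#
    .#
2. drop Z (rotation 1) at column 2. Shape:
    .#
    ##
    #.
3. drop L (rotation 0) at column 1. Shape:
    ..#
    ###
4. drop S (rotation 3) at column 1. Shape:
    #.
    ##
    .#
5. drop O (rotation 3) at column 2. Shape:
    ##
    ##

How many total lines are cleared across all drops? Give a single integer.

Drop 1: L rot3 at col 2 lands with bottom-row=0; cleared 0 line(s) (total 0); column heights now [0 0 3 3], max=3
Drop 2: Z rot1 at col 2 lands with bottom-row=3; cleared 0 line(s) (total 0); column heights now [0 0 5 6], max=6
Drop 3: L rot0 at col 1 lands with bottom-row=6; cleared 0 line(s) (total 0); column heights now [0 7 7 8], max=8
Drop 4: S rot3 at col 1 lands with bottom-row=7; cleared 0 line(s) (total 0); column heights now [0 10 9 8], max=10
Drop 5: O rot3 at col 2 lands with bottom-row=9; cleared 0 line(s) (total 0); column heights now [0 10 11 11], max=11

Answer: 0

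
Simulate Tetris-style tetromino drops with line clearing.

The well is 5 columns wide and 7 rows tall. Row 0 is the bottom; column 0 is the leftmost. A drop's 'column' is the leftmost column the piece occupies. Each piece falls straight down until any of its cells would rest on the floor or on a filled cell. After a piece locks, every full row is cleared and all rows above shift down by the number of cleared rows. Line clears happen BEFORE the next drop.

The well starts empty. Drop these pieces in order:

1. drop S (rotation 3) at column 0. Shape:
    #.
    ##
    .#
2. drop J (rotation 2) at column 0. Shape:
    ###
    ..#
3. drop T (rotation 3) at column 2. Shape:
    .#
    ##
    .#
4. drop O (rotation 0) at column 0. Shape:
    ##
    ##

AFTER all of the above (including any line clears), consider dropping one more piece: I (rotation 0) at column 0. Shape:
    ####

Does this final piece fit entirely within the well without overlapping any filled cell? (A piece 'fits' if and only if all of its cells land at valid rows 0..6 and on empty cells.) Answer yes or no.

Drop 1: S rot3 at col 0 lands with bottom-row=0; cleared 0 line(s) (total 0); column heights now [3 2 0 0 0], max=3
Drop 2: J rot2 at col 0 lands with bottom-row=2; cleared 0 line(s) (total 0); column heights now [4 4 4 0 0], max=4
Drop 3: T rot3 at col 2 lands with bottom-row=3; cleared 0 line(s) (total 0); column heights now [4 4 5 6 0], max=6
Drop 4: O rot0 at col 0 lands with bottom-row=4; cleared 0 line(s) (total 0); column heights now [6 6 5 6 0], max=6
Test piece I rot0 at col 0 (width 4): heights before test = [6 6 5 6 0]; fits = True

Answer: yes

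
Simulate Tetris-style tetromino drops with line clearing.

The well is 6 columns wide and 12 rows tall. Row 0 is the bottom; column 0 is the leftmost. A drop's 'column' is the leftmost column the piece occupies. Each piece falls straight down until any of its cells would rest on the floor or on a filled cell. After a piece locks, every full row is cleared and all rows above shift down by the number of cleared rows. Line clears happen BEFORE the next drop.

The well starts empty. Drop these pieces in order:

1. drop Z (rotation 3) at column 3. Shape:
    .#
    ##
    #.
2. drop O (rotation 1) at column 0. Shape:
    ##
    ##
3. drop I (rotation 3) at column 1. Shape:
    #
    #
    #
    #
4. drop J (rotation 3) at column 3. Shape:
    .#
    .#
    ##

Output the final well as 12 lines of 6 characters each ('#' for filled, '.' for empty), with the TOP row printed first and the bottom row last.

Answer: ......
......
......
......
......
......
.#..#.
.#..#.
.#.##.
.#..#.
##.##.
##.#..

Derivation:
Drop 1: Z rot3 at col 3 lands with bottom-row=0; cleared 0 line(s) (total 0); column heights now [0 0 0 2 3 0], max=3
Drop 2: O rot1 at col 0 lands with bottom-row=0; cleared 0 line(s) (total 0); column heights now [2 2 0 2 3 0], max=3
Drop 3: I rot3 at col 1 lands with bottom-row=2; cleared 0 line(s) (total 0); column heights now [2 6 0 2 3 0], max=6
Drop 4: J rot3 at col 3 lands with bottom-row=3; cleared 0 line(s) (total 0); column heights now [2 6 0 4 6 0], max=6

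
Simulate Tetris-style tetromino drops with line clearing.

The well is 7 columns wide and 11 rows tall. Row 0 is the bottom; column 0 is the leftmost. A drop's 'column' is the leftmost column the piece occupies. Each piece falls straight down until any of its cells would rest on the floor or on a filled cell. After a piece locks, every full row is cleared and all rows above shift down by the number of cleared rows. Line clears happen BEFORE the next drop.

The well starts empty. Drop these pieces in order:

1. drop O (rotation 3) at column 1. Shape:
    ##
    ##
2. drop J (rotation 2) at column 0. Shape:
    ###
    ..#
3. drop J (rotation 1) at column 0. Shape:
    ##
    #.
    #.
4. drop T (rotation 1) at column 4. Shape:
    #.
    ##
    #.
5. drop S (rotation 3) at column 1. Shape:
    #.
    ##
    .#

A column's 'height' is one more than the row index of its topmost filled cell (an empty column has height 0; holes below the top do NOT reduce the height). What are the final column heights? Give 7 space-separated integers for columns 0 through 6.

Drop 1: O rot3 at col 1 lands with bottom-row=0; cleared 0 line(s) (total 0); column heights now [0 2 2 0 0 0 0], max=2
Drop 2: J rot2 at col 0 lands with bottom-row=2; cleared 0 line(s) (total 0); column heights now [4 4 4 0 0 0 0], max=4
Drop 3: J rot1 at col 0 lands with bottom-row=4; cleared 0 line(s) (total 0); column heights now [7 7 4 0 0 0 0], max=7
Drop 4: T rot1 at col 4 lands with bottom-row=0; cleared 0 line(s) (total 0); column heights now [7 7 4 0 3 2 0], max=7
Drop 5: S rot3 at col 1 lands with bottom-row=6; cleared 0 line(s) (total 0); column heights now [7 9 8 0 3 2 0], max=9

Answer: 7 9 8 0 3 2 0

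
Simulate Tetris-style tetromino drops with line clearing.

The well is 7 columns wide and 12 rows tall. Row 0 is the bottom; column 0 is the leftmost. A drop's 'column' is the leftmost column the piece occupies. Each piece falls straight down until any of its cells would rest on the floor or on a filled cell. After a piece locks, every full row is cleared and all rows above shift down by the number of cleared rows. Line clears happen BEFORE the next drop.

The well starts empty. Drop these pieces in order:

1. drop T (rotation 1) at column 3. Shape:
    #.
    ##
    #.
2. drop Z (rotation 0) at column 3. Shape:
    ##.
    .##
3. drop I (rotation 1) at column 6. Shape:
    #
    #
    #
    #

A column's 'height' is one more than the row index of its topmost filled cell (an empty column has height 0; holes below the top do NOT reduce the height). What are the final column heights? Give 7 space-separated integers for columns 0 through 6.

Answer: 0 0 0 4 4 3 4

Derivation:
Drop 1: T rot1 at col 3 lands with bottom-row=0; cleared 0 line(s) (total 0); column heights now [0 0 0 3 2 0 0], max=3
Drop 2: Z rot0 at col 3 lands with bottom-row=2; cleared 0 line(s) (total 0); column heights now [0 0 0 4 4 3 0], max=4
Drop 3: I rot1 at col 6 lands with bottom-row=0; cleared 0 line(s) (total 0); column heights now [0 0 0 4 4 3 4], max=4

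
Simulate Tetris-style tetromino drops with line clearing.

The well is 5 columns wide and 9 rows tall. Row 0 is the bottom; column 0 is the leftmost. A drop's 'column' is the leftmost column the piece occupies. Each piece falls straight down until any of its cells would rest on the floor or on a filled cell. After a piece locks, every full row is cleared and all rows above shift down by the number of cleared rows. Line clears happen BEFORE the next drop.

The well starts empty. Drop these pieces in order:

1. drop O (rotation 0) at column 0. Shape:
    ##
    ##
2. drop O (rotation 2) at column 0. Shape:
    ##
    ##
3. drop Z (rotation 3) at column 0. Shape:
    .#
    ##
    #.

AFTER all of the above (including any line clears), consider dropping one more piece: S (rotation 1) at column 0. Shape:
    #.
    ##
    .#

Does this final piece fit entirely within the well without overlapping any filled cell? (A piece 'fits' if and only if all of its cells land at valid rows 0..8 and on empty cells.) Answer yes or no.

Answer: no

Derivation:
Drop 1: O rot0 at col 0 lands with bottom-row=0; cleared 0 line(s) (total 0); column heights now [2 2 0 0 0], max=2
Drop 2: O rot2 at col 0 lands with bottom-row=2; cleared 0 line(s) (total 0); column heights now [4 4 0 0 0], max=4
Drop 3: Z rot3 at col 0 lands with bottom-row=4; cleared 0 line(s) (total 0); column heights now [6 7 0 0 0], max=7
Test piece S rot1 at col 0 (width 2): heights before test = [6 7 0 0 0]; fits = False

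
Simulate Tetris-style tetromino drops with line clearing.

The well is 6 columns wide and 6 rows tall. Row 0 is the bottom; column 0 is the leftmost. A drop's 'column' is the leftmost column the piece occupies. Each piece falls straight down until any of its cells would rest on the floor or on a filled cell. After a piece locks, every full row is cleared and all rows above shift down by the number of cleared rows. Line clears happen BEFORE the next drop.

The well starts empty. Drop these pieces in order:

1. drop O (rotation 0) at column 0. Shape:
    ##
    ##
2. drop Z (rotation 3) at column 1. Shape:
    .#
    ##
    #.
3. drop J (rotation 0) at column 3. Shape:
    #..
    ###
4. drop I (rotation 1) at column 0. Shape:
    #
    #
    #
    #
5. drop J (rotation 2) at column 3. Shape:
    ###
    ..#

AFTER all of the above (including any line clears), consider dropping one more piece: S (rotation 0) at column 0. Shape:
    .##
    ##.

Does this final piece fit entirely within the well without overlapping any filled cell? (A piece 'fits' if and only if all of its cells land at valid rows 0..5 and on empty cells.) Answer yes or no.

Drop 1: O rot0 at col 0 lands with bottom-row=0; cleared 0 line(s) (total 0); column heights now [2 2 0 0 0 0], max=2
Drop 2: Z rot3 at col 1 lands with bottom-row=2; cleared 0 line(s) (total 0); column heights now [2 4 5 0 0 0], max=5
Drop 3: J rot0 at col 3 lands with bottom-row=0; cleared 0 line(s) (total 0); column heights now [2 4 5 2 1 1], max=5
Drop 4: I rot1 at col 0 lands with bottom-row=2; cleared 0 line(s) (total 0); column heights now [6 4 5 2 1 1], max=6
Drop 5: J rot2 at col 3 lands with bottom-row=1; cleared 0 line(s) (total 0); column heights now [6 4 5 3 3 3], max=6
Test piece S rot0 at col 0 (width 3): heights before test = [6 4 5 3 3 3]; fits = False

Answer: no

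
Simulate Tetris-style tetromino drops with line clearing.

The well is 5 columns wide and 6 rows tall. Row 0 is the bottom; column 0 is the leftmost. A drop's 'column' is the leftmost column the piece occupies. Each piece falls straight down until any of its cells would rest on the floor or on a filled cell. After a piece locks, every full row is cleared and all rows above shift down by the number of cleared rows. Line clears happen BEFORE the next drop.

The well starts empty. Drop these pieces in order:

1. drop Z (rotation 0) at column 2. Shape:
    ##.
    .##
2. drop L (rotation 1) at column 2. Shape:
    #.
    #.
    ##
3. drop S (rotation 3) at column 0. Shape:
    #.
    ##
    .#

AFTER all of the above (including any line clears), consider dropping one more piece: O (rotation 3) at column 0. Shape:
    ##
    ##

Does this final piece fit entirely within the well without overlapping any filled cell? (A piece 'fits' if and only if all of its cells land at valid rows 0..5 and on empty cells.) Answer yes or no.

Drop 1: Z rot0 at col 2 lands with bottom-row=0; cleared 0 line(s) (total 0); column heights now [0 0 2 2 1], max=2
Drop 2: L rot1 at col 2 lands with bottom-row=2; cleared 0 line(s) (total 0); column heights now [0 0 5 3 1], max=5
Drop 3: S rot3 at col 0 lands with bottom-row=0; cleared 0 line(s) (total 0); column heights now [3 2 5 3 1], max=5
Test piece O rot3 at col 0 (width 2): heights before test = [3 2 5 3 1]; fits = True

Answer: yes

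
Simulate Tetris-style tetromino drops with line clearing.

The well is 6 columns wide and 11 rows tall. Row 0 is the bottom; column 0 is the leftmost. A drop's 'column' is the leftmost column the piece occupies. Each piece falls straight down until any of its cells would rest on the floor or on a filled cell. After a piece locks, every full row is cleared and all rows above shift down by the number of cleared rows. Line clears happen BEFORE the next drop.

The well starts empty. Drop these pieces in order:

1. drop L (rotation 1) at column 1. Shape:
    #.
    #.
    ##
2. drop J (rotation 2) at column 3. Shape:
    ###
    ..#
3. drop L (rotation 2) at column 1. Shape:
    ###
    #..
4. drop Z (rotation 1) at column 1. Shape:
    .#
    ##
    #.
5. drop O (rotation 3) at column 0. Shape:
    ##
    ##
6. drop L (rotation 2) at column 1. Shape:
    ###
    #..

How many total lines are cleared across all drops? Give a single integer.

Answer: 0

Derivation:
Drop 1: L rot1 at col 1 lands with bottom-row=0; cleared 0 line(s) (total 0); column heights now [0 3 1 0 0 0], max=3
Drop 2: J rot2 at col 3 lands with bottom-row=0; cleared 0 line(s) (total 0); column heights now [0 3 1 2 2 2], max=3
Drop 3: L rot2 at col 1 lands with bottom-row=3; cleared 0 line(s) (total 0); column heights now [0 5 5 5 2 2], max=5
Drop 4: Z rot1 at col 1 lands with bottom-row=5; cleared 0 line(s) (total 0); column heights now [0 7 8 5 2 2], max=8
Drop 5: O rot3 at col 0 lands with bottom-row=7; cleared 0 line(s) (total 0); column heights now [9 9 8 5 2 2], max=9
Drop 6: L rot2 at col 1 lands with bottom-row=9; cleared 0 line(s) (total 0); column heights now [9 11 11 11 2 2], max=11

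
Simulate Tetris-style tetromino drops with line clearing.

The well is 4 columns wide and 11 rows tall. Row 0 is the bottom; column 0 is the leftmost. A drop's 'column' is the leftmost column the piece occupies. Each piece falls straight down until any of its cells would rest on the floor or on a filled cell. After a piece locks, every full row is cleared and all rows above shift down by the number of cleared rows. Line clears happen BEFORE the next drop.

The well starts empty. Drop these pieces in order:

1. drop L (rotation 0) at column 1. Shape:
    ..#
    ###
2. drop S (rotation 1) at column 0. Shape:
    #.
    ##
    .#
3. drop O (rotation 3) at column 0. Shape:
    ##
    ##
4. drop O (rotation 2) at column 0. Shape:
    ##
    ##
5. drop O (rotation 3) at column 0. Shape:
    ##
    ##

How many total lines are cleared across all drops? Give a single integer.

Answer: 0

Derivation:
Drop 1: L rot0 at col 1 lands with bottom-row=0; cleared 0 line(s) (total 0); column heights now [0 1 1 2], max=2
Drop 2: S rot1 at col 0 lands with bottom-row=1; cleared 0 line(s) (total 0); column heights now [4 3 1 2], max=4
Drop 3: O rot3 at col 0 lands with bottom-row=4; cleared 0 line(s) (total 0); column heights now [6 6 1 2], max=6
Drop 4: O rot2 at col 0 lands with bottom-row=6; cleared 0 line(s) (total 0); column heights now [8 8 1 2], max=8
Drop 5: O rot3 at col 0 lands with bottom-row=8; cleared 0 line(s) (total 0); column heights now [10 10 1 2], max=10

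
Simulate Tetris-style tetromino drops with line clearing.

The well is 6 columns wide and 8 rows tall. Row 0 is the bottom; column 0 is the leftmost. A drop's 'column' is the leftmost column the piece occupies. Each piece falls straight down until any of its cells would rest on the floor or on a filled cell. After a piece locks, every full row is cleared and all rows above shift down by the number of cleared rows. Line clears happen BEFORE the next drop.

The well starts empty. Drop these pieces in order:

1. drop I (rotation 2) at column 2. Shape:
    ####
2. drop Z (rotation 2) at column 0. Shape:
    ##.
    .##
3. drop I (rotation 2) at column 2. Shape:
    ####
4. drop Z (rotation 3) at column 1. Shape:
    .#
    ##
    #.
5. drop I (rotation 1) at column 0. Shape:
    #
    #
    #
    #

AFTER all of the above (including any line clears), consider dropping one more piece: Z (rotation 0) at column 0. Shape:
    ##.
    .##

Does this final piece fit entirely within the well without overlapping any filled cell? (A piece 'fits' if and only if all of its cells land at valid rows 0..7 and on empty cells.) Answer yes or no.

Answer: yes

Derivation:
Drop 1: I rot2 at col 2 lands with bottom-row=0; cleared 0 line(s) (total 0); column heights now [0 0 1 1 1 1], max=1
Drop 2: Z rot2 at col 0 lands with bottom-row=1; cleared 0 line(s) (total 0); column heights now [3 3 2 1 1 1], max=3
Drop 3: I rot2 at col 2 lands with bottom-row=2; cleared 1 line(s) (total 1); column heights now [0 2 2 1 1 1], max=2
Drop 4: Z rot3 at col 1 lands with bottom-row=2; cleared 0 line(s) (total 1); column heights now [0 4 5 1 1 1], max=5
Drop 5: I rot1 at col 0 lands with bottom-row=0; cleared 0 line(s) (total 1); column heights now [4 4 5 1 1 1], max=5
Test piece Z rot0 at col 0 (width 3): heights before test = [4 4 5 1 1 1]; fits = True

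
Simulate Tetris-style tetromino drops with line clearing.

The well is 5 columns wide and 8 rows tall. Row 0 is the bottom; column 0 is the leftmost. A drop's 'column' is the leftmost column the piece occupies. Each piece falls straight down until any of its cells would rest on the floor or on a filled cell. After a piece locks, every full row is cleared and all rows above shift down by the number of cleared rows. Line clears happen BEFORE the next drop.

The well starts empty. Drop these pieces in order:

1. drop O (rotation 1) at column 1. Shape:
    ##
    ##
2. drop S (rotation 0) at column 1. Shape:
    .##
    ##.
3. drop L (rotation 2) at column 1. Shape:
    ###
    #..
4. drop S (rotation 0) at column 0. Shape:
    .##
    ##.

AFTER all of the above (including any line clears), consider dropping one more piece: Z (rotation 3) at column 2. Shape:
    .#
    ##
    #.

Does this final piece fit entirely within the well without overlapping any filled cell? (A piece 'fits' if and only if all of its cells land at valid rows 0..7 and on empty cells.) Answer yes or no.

Answer: no

Derivation:
Drop 1: O rot1 at col 1 lands with bottom-row=0; cleared 0 line(s) (total 0); column heights now [0 2 2 0 0], max=2
Drop 2: S rot0 at col 1 lands with bottom-row=2; cleared 0 line(s) (total 0); column heights now [0 3 4 4 0], max=4
Drop 3: L rot2 at col 1 lands with bottom-row=3; cleared 0 line(s) (total 0); column heights now [0 5 5 5 0], max=5
Drop 4: S rot0 at col 0 lands with bottom-row=5; cleared 0 line(s) (total 0); column heights now [6 7 7 5 0], max=7
Test piece Z rot3 at col 2 (width 2): heights before test = [6 7 7 5 0]; fits = False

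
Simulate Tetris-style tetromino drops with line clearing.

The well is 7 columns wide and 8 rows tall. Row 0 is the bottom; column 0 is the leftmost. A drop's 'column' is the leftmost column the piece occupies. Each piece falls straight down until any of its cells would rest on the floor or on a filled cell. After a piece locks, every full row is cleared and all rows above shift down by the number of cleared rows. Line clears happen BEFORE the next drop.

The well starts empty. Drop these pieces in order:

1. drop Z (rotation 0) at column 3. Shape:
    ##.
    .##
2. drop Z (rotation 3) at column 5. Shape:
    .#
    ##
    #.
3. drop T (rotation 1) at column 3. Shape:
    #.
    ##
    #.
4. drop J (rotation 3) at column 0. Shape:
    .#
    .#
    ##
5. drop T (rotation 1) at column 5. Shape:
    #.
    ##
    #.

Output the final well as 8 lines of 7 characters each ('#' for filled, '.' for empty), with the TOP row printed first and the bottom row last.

Drop 1: Z rot0 at col 3 lands with bottom-row=0; cleared 0 line(s) (total 0); column heights now [0 0 0 2 2 1 0], max=2
Drop 2: Z rot3 at col 5 lands with bottom-row=1; cleared 0 line(s) (total 0); column heights now [0 0 0 2 2 3 4], max=4
Drop 3: T rot1 at col 3 lands with bottom-row=2; cleared 0 line(s) (total 0); column heights now [0 0 0 5 4 3 4], max=5
Drop 4: J rot3 at col 0 lands with bottom-row=0; cleared 0 line(s) (total 0); column heights now [1 3 0 5 4 3 4], max=5
Drop 5: T rot1 at col 5 lands with bottom-row=3; cleared 0 line(s) (total 0); column heights now [1 3 0 5 4 6 5], max=6

Answer: .......
.......
.....#.
...#.##
...####
.#.#.##
.#.###.
##..##.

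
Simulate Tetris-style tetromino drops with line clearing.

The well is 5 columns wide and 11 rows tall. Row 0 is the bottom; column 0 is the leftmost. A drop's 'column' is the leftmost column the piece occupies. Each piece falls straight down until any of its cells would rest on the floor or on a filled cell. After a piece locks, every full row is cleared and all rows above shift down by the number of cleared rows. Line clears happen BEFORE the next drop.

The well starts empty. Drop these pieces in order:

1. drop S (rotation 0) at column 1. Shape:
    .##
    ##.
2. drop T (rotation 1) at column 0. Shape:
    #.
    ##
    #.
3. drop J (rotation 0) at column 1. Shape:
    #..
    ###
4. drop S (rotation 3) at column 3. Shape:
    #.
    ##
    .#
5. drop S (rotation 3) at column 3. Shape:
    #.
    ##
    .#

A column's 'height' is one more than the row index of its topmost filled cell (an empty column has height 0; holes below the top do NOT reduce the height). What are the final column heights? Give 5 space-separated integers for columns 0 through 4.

Answer: 2 3 2 6 5

Derivation:
Drop 1: S rot0 at col 1 lands with bottom-row=0; cleared 0 line(s) (total 0); column heights now [0 1 2 2 0], max=2
Drop 2: T rot1 at col 0 lands with bottom-row=0; cleared 0 line(s) (total 0); column heights now [3 2 2 2 0], max=3
Drop 3: J rot0 at col 1 lands with bottom-row=2; cleared 0 line(s) (total 0); column heights now [3 4 3 3 0], max=4
Drop 4: S rot3 at col 3 lands with bottom-row=2; cleared 1 line(s) (total 1); column heights now [2 3 2 4 3], max=4
Drop 5: S rot3 at col 3 lands with bottom-row=3; cleared 0 line(s) (total 1); column heights now [2 3 2 6 5], max=6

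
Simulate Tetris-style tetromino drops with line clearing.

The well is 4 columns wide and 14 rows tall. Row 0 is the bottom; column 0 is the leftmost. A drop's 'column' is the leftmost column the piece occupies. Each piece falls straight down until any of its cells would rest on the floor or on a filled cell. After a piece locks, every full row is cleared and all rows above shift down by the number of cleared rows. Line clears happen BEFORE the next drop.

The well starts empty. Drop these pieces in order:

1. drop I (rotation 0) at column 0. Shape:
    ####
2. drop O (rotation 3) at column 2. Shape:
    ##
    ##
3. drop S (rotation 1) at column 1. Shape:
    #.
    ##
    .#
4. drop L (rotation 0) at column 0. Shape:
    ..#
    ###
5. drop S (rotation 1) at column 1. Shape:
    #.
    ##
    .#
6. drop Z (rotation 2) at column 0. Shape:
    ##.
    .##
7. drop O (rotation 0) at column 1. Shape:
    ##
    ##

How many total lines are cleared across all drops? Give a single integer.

Drop 1: I rot0 at col 0 lands with bottom-row=0; cleared 1 line(s) (total 1); column heights now [0 0 0 0], max=0
Drop 2: O rot3 at col 2 lands with bottom-row=0; cleared 0 line(s) (total 1); column heights now [0 0 2 2], max=2
Drop 3: S rot1 at col 1 lands with bottom-row=2; cleared 0 line(s) (total 1); column heights now [0 5 4 2], max=5
Drop 4: L rot0 at col 0 lands with bottom-row=5; cleared 0 line(s) (total 1); column heights now [6 6 7 2], max=7
Drop 5: S rot1 at col 1 lands with bottom-row=7; cleared 0 line(s) (total 1); column heights now [6 10 9 2], max=10
Drop 6: Z rot2 at col 0 lands with bottom-row=10; cleared 0 line(s) (total 1); column heights now [12 12 11 2], max=12
Drop 7: O rot0 at col 1 lands with bottom-row=12; cleared 0 line(s) (total 1); column heights now [12 14 14 2], max=14

Answer: 1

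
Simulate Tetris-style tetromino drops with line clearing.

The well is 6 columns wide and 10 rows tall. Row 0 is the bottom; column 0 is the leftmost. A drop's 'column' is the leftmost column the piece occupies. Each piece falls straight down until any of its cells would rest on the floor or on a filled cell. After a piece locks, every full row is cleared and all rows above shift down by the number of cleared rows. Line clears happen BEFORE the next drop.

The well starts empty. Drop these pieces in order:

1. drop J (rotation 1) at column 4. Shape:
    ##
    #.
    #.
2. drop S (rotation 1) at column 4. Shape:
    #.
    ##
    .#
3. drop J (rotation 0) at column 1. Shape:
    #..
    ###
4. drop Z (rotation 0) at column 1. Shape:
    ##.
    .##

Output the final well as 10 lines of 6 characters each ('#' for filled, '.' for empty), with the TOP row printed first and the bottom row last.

Drop 1: J rot1 at col 4 lands with bottom-row=0; cleared 0 line(s) (total 0); column heights now [0 0 0 0 3 3], max=3
Drop 2: S rot1 at col 4 lands with bottom-row=3; cleared 0 line(s) (total 0); column heights now [0 0 0 0 6 5], max=6
Drop 3: J rot0 at col 1 lands with bottom-row=0; cleared 0 line(s) (total 0); column heights now [0 2 1 1 6 5], max=6
Drop 4: Z rot0 at col 1 lands with bottom-row=1; cleared 0 line(s) (total 0); column heights now [0 3 3 2 6 5], max=6

Answer: ......
......
......
......
....#.
....##
.....#
.##.##
.####.
.####.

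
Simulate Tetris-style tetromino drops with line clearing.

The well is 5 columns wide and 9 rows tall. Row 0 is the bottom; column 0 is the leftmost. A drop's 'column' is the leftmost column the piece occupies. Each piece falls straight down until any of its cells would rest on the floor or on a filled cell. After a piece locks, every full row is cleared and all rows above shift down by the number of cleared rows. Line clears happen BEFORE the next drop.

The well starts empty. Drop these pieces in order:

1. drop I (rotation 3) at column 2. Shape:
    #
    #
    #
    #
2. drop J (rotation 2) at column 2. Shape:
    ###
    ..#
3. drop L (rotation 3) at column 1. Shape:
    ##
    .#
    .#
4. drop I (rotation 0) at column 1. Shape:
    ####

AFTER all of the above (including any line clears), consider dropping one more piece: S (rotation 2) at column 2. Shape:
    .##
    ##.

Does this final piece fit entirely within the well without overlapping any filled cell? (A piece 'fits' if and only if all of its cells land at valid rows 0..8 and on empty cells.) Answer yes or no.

Drop 1: I rot3 at col 2 lands with bottom-row=0; cleared 0 line(s) (total 0); column heights now [0 0 4 0 0], max=4
Drop 2: J rot2 at col 2 lands with bottom-row=3; cleared 0 line(s) (total 0); column heights now [0 0 5 5 5], max=5
Drop 3: L rot3 at col 1 lands with bottom-row=5; cleared 0 line(s) (total 0); column heights now [0 8 8 5 5], max=8
Drop 4: I rot0 at col 1 lands with bottom-row=8; cleared 0 line(s) (total 0); column heights now [0 9 9 9 9], max=9
Test piece S rot2 at col 2 (width 3): heights before test = [0 9 9 9 9]; fits = False

Answer: no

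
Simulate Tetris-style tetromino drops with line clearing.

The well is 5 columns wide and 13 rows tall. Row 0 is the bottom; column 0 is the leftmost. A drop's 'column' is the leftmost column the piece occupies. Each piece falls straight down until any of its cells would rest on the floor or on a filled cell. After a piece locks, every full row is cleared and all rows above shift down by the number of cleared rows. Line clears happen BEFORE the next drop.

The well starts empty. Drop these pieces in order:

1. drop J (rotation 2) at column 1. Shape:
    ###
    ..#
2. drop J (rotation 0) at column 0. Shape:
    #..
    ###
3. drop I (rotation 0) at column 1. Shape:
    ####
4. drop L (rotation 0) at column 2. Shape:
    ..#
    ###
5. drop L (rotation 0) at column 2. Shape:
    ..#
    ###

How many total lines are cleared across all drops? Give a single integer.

Drop 1: J rot2 at col 1 lands with bottom-row=0; cleared 0 line(s) (total 0); column heights now [0 2 2 2 0], max=2
Drop 2: J rot0 at col 0 lands with bottom-row=2; cleared 0 line(s) (total 0); column heights now [4 3 3 2 0], max=4
Drop 3: I rot0 at col 1 lands with bottom-row=3; cleared 1 line(s) (total 1); column heights now [3 3 3 2 0], max=3
Drop 4: L rot0 at col 2 lands with bottom-row=3; cleared 0 line(s) (total 1); column heights now [3 3 4 4 5], max=5
Drop 5: L rot0 at col 2 lands with bottom-row=5; cleared 0 line(s) (total 1); column heights now [3 3 6 6 7], max=7

Answer: 1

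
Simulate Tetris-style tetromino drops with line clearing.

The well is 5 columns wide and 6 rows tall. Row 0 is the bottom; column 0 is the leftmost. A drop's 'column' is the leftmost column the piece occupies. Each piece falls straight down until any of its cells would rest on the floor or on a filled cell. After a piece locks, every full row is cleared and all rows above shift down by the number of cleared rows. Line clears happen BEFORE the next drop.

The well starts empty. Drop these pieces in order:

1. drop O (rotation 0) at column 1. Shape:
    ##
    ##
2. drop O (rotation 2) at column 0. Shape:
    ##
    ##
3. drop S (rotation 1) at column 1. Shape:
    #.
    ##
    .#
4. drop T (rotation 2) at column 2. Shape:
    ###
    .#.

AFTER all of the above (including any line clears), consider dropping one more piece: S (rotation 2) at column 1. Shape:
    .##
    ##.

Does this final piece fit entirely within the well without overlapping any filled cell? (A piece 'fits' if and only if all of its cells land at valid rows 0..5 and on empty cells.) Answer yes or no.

Drop 1: O rot0 at col 1 lands with bottom-row=0; cleared 0 line(s) (total 0); column heights now [0 2 2 0 0], max=2
Drop 2: O rot2 at col 0 lands with bottom-row=2; cleared 0 line(s) (total 0); column heights now [4 4 2 0 0], max=4
Drop 3: S rot1 at col 1 lands with bottom-row=3; cleared 0 line(s) (total 0); column heights now [4 6 5 0 0], max=6
Drop 4: T rot2 at col 2 lands with bottom-row=4; cleared 0 line(s) (total 0); column heights now [4 6 6 6 6], max=6
Test piece S rot2 at col 1 (width 3): heights before test = [4 6 6 6 6]; fits = False

Answer: no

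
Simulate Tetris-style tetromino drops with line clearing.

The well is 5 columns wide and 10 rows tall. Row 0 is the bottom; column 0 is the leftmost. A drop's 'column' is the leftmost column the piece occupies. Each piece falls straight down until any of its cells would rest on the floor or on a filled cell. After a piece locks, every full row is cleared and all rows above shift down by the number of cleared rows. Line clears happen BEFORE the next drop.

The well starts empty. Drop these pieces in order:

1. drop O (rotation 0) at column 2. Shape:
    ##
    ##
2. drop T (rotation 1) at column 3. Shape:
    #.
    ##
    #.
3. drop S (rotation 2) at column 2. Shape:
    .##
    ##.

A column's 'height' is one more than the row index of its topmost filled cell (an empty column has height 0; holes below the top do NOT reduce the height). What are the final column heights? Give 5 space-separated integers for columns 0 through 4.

Drop 1: O rot0 at col 2 lands with bottom-row=0; cleared 0 line(s) (total 0); column heights now [0 0 2 2 0], max=2
Drop 2: T rot1 at col 3 lands with bottom-row=2; cleared 0 line(s) (total 0); column heights now [0 0 2 5 4], max=5
Drop 3: S rot2 at col 2 lands with bottom-row=5; cleared 0 line(s) (total 0); column heights now [0 0 6 7 7], max=7

Answer: 0 0 6 7 7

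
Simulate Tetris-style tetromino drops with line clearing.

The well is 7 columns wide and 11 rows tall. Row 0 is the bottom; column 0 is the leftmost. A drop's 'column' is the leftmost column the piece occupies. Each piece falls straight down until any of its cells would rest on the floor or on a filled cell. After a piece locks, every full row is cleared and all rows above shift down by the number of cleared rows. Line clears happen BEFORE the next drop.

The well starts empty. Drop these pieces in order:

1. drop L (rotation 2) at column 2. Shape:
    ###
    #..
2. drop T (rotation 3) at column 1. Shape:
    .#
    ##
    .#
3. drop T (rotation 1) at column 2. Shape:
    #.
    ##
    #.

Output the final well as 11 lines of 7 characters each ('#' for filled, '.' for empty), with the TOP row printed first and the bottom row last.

Drop 1: L rot2 at col 2 lands with bottom-row=0; cleared 0 line(s) (total 0); column heights now [0 0 2 2 2 0 0], max=2
Drop 2: T rot3 at col 1 lands with bottom-row=2; cleared 0 line(s) (total 0); column heights now [0 4 5 2 2 0 0], max=5
Drop 3: T rot1 at col 2 lands with bottom-row=5; cleared 0 line(s) (total 0); column heights now [0 4 8 7 2 0 0], max=8

Answer: .......
.......
.......
..#....
..##...
..#....
..#....
.##....
..#....
..###..
..#....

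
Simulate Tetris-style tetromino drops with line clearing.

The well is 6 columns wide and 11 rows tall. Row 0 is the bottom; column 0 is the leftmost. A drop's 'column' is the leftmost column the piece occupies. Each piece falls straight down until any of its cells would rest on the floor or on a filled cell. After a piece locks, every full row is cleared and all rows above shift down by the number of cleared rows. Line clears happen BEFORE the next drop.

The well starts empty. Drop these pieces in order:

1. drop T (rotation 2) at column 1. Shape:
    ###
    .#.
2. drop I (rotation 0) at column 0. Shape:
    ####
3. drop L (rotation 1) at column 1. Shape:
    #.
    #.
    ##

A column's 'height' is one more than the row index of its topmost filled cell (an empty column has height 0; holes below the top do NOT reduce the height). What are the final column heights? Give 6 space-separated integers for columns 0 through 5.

Answer: 3 6 4 3 0 0

Derivation:
Drop 1: T rot2 at col 1 lands with bottom-row=0; cleared 0 line(s) (total 0); column heights now [0 2 2 2 0 0], max=2
Drop 2: I rot0 at col 0 lands with bottom-row=2; cleared 0 line(s) (total 0); column heights now [3 3 3 3 0 0], max=3
Drop 3: L rot1 at col 1 lands with bottom-row=3; cleared 0 line(s) (total 0); column heights now [3 6 4 3 0 0], max=6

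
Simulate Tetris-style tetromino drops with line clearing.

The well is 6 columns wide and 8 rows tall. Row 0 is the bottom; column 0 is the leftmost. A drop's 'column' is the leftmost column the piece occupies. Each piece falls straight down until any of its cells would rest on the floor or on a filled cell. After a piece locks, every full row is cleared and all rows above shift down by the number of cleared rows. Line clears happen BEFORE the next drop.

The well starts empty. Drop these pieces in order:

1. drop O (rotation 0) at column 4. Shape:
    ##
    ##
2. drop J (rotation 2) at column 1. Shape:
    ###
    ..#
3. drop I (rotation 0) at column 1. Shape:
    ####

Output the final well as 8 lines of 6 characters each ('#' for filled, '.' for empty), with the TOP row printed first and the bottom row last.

Answer: ......
......
......
......
......
.####.
.#####
...###

Derivation:
Drop 1: O rot0 at col 4 lands with bottom-row=0; cleared 0 line(s) (total 0); column heights now [0 0 0 0 2 2], max=2
Drop 2: J rot2 at col 1 lands with bottom-row=0; cleared 0 line(s) (total 0); column heights now [0 2 2 2 2 2], max=2
Drop 3: I rot0 at col 1 lands with bottom-row=2; cleared 0 line(s) (total 0); column heights now [0 3 3 3 3 2], max=3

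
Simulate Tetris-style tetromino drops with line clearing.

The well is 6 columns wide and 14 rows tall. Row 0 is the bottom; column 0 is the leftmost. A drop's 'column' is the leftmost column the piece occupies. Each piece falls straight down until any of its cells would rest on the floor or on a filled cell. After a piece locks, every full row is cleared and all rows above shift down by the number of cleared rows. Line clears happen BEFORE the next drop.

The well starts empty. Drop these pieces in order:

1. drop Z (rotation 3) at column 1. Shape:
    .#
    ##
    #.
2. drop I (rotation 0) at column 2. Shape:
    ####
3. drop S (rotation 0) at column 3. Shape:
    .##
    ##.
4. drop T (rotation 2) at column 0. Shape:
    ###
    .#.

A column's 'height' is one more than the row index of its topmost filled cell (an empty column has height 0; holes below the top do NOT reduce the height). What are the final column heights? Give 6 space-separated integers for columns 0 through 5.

Drop 1: Z rot3 at col 1 lands with bottom-row=0; cleared 0 line(s) (total 0); column heights now [0 2 3 0 0 0], max=3
Drop 2: I rot0 at col 2 lands with bottom-row=3; cleared 0 line(s) (total 0); column heights now [0 2 4 4 4 4], max=4
Drop 3: S rot0 at col 3 lands with bottom-row=4; cleared 0 line(s) (total 0); column heights now [0 2 4 5 6 6], max=6
Drop 4: T rot2 at col 0 lands with bottom-row=3; cleared 0 line(s) (total 0); column heights now [5 5 5 5 6 6], max=6

Answer: 5 5 5 5 6 6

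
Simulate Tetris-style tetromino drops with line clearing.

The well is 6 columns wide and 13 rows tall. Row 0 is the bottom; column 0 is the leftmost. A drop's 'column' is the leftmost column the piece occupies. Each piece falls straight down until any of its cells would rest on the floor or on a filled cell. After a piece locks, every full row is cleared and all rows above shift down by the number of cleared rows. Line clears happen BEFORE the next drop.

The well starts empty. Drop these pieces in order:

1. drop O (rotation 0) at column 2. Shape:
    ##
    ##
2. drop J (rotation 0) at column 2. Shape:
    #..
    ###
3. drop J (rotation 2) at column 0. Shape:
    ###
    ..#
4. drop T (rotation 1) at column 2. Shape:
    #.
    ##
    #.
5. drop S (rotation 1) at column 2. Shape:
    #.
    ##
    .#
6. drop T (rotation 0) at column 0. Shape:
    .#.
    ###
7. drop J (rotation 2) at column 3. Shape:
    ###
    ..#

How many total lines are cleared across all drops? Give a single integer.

Drop 1: O rot0 at col 2 lands with bottom-row=0; cleared 0 line(s) (total 0); column heights now [0 0 2 2 0 0], max=2
Drop 2: J rot0 at col 2 lands with bottom-row=2; cleared 0 line(s) (total 0); column heights now [0 0 4 3 3 0], max=4
Drop 3: J rot2 at col 0 lands with bottom-row=4; cleared 0 line(s) (total 0); column heights now [6 6 6 3 3 0], max=6
Drop 4: T rot1 at col 2 lands with bottom-row=6; cleared 0 line(s) (total 0); column heights now [6 6 9 8 3 0], max=9
Drop 5: S rot1 at col 2 lands with bottom-row=8; cleared 0 line(s) (total 0); column heights now [6 6 11 10 3 0], max=11
Drop 6: T rot0 at col 0 lands with bottom-row=11; cleared 0 line(s) (total 0); column heights now [12 13 12 10 3 0], max=13
Drop 7: J rot2 at col 3 lands with bottom-row=9; cleared 0 line(s) (total 0); column heights now [12 13 12 11 11 11], max=13

Answer: 0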